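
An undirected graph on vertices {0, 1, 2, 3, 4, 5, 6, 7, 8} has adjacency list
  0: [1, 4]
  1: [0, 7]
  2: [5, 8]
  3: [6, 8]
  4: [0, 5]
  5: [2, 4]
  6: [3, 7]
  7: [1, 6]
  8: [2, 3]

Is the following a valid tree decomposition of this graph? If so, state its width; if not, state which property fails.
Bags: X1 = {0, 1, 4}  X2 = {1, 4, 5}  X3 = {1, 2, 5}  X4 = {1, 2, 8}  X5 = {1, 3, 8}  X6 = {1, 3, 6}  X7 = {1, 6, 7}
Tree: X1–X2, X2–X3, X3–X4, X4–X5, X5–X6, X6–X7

Checking the three conditions: (i) the bags cover all of {0, 1, 2, 3, 4, 5, 6, 7, 8}; (ii) for each edge, some bag contains both endpoints; (iii) the bags containing any fixed vertex form a subtree. All hold, so the decomposition is valid with width 3 − 1 = 2.

Yes; width 2.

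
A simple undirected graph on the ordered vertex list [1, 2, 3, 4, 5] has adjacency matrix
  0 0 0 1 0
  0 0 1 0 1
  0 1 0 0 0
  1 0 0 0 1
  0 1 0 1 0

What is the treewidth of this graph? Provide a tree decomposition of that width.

Treewidth 1.
One such decomposition:
Bags: B1 = {4, 5}  B2 = {2, 5}  B3 = {1, 4}  B4 = {2, 3}
Tree: B1–B2, B1–B3, B2–B4

Every bag has size at most 2, so the width is 2 − 1 = 1 and tw(G) ≤ 1. Since G has at least one edge (e.g. 5–4), it is not an edgeless graph, so tw(G) ≥ 1. Combining the bounds, tw(G) = 1.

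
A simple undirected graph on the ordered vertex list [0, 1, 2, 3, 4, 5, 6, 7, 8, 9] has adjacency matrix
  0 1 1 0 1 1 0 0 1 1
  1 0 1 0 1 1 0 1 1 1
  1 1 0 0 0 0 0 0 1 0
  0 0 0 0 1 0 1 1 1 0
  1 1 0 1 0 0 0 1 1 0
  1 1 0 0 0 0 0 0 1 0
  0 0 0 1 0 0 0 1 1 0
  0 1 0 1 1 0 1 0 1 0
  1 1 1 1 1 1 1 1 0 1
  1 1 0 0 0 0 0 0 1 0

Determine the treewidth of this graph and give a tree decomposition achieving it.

Treewidth 3.
One optimal decomposition is:
Bags: B1 = {0, 1, 2, 8}  B2 = {0, 1, 4, 8}  B3 = {1, 4, 7, 8}  B4 = {0, 1, 8, 9}  B5 = {3, 4, 7, 8}  B6 = {0, 1, 5, 8}  B7 = {3, 6, 7, 8}
Tree: B1–B2, B2–B3, B1–B4, B3–B5, B1–B6, B5–B7

Every bag has size at most 4, so the width is 4 − 1 = 3 and tw(G) ≤ 3. For the lower bound, the 4 vertices {0, 1, 8, 9} are pairwise adjacent, and any tree decomposition puts a clique entirely inside one bag — forcing width ≥ 3. Combining the bounds, tw(G) = 3.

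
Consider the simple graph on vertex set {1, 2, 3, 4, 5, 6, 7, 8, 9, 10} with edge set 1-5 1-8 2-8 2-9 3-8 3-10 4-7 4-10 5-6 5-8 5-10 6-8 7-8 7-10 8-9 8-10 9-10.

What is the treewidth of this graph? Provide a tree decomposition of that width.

Treewidth 2.
One such decomposition:
Bags: B1 = {5, 8, 10}  B2 = {8, 9, 10}  B3 = {7, 8, 10}  B4 = {5, 6, 8}  B5 = {4, 7, 10}  B6 = {2, 8, 9}  B7 = {1, 5, 8}  B8 = {3, 8, 10}
Tree: B1–B2, B1–B3, B1–B4, B3–B5, B2–B6, B4–B7, B3–B8

Every bag has size at most 3, so the width is 3 − 1 = 2 and tw(G) ≤ 2. Conversely, {1, 5, 8} is a clique of size 3, and the vertices of any clique must share a bag in every tree decomposition; so some bag has ≥ 3 vertices and tw(G) ≥ 2. Therefore the treewidth is 2.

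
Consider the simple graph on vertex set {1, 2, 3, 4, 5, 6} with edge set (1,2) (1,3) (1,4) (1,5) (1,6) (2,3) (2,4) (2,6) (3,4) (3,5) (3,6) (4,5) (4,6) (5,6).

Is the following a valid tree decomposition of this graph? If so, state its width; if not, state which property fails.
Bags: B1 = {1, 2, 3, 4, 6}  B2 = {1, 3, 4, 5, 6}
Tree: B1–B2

Yes; width 4.

Every vertex of G appears in some bag (union = {1, 2, 3, 4, 5, 6}); every edge is covered by a bag; and for each vertex v the set of bags containing v is connected in the bag tree. The decomposition is therefore valid. The largest bag has 5 vertices, so the width is 4.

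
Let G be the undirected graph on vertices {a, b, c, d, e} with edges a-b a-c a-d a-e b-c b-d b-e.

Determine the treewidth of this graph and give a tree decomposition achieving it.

The largest bag has 3 vertices, giving width 2; this decomposition certifies tw(G) ≤ 2. Conversely, {a, b, d} is a clique of size 3, and the vertices of any clique must share a bag in every tree decomposition; so some bag has ≥ 3 vertices and tw(G) ≥ 2. The upper and lower bounds meet at 2, so that is the treewidth.

Treewidth 2.
One optimal decomposition is:
Bags: B1 = {a, b, c}  B2 = {a, b, d}  B3 = {a, b, e}
Tree: B1–B2, B1–B3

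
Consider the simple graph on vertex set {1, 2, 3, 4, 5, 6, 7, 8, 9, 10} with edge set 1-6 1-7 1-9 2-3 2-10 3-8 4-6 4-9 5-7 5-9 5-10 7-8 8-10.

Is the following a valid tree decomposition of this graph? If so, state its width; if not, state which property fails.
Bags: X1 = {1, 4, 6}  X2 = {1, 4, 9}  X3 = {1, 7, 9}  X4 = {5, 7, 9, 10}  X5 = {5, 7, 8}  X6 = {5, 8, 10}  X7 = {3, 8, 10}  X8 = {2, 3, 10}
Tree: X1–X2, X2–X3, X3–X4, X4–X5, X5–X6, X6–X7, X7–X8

A tree decomposition must satisfy three properties: every vertex lies in some bag; for every edge, both endpoints lie together in some bag; and for every vertex, the bags containing it form a connected subtree. Here bags containing vertex 10 are not connected in the tree, so the decomposition is invalid.

No — bags containing vertex 10 are not connected in the tree.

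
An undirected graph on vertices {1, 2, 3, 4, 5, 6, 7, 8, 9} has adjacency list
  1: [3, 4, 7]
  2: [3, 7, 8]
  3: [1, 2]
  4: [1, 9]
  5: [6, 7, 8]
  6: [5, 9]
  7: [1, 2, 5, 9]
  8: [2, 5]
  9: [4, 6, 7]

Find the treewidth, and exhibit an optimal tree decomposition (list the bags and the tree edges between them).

Treewidth 3.
Bags: B1 = {1, 3, 4, 9}  B2 = {1, 3, 7, 9}  B3 = {2, 3, 7, 9}  B4 = {2, 6, 7, 9}  B5 = {2, 5, 6, 7}  B6 = {2, 5, 6, 8}
Tree: B1–B2, B2–B3, B3–B4, B4–B5, B5–B6

Each bag holds 4 vertices, so the decomposition has width 3, which upper-bounds the treewidth. For the lower bound: the 4 vertex sets {1,3,4}, {9}, {7}, {2,5,6,8} are disjoint, each induces a connected subgraph, and every pair is joined by at least one edge of G. Contracting each set to a single vertex therefore yields K_{4} as a minor, and since treewidth is minor-monotone, tw(G) ≥ tw(K_{4}) = 3. Hence tw(G) = 3 exactly.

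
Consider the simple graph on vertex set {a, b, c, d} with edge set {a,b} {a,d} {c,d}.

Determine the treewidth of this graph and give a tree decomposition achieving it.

Treewidth 1.
Bags: B1 = {a, b}  B2 = {a, d}  B3 = {c, d}
Tree: B1–B2, B2–B3

Every bag has size at most 2, so the width is 2 − 1 = 1 and tw(G) ≤ 1. Since G has at least one edge (e.g. a–b), it is not an edgeless graph, so tw(G) ≥ 1. Therefore the treewidth is 1.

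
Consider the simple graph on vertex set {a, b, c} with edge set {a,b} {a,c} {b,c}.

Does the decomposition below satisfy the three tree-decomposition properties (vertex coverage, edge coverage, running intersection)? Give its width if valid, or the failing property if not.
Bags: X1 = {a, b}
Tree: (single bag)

No — vertex c appears in no bag.

A tree decomposition must satisfy three properties: every vertex lies in some bag; for every edge, both endpoints lie together in some bag; and for every vertex, the bags containing it form a connected subtree. Here vertex c appears in no bag, so the decomposition is invalid.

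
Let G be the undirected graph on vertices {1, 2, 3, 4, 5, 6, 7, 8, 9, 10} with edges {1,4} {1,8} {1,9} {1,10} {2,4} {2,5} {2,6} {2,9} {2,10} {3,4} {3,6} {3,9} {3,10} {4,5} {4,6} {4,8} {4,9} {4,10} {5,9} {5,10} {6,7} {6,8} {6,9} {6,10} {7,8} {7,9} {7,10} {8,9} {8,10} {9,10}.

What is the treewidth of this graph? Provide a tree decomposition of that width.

Treewidth 4.
Bags: B1 = {2, 4, 6, 9, 10}  B2 = {4, 6, 8, 9, 10}  B3 = {1, 4, 8, 9, 10}  B4 = {6, 7, 8, 9, 10}  B5 = {3, 4, 6, 9, 10}  B6 = {2, 4, 5, 9, 10}
Tree: B1–B2, B2–B3, B2–B4, B1–B5, B1–B6

Every bag has size at most 5, so the width is 5 − 1 = 4 and tw(G) ≤ 4. For the lower bound, the 5 vertices {1, 4, 8, 9, 10} are pairwise adjacent, and any tree decomposition puts a clique entirely inside one bag — forcing width ≥ 4. Hence tw(G) = 4 exactly.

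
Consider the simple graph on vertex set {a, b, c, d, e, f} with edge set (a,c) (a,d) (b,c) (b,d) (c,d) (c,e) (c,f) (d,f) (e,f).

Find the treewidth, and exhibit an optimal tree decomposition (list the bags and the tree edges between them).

The largest bag has 3 vertices, giving width 2; this decomposition certifies tw(G) ≤ 2. Conversely, {a, c, d} is a clique of size 3, and the vertices of any clique must share a bag in every tree decomposition; so some bag has ≥ 3 vertices and tw(G) ≥ 2. Therefore the treewidth is 2.

Treewidth 2.
Bags: B1 = {c, d, f}  B2 = {c, e, f}  B3 = {b, c, d}  B4 = {a, c, d}
Tree: B1–B2, B1–B3, B1–B4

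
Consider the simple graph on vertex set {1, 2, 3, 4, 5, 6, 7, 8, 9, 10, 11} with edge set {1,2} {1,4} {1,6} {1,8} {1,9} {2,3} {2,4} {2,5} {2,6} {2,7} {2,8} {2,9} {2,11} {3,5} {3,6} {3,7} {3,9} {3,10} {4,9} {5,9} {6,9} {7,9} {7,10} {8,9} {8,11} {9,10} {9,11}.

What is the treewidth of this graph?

3

A width-3 tree decomposition is:
Bags: B1 = {2, 3, 7, 9}  B2 = {2, 3, 6, 9}  B3 = {1, 2, 6, 9}  B4 = {1, 2, 8, 9}  B5 = {1, 2, 4, 9}  B6 = {3, 7, 9, 10}  B7 = {2, 8, 9, 11}  B8 = {2, 3, 5, 9}
Tree: B1–B2, B2–B3, B3–B4, B3–B5, B1–B6, B4–B7, B2–B8
The largest bag has 4 vertices, giving width 3; this decomposition certifies tw(G) ≤ 3. On the other hand G contains the 4-clique {1, 2, 8, 9}. A clique must lie in a single bag of any decomposition, so no decomposition can have width below 3. Therefore the treewidth is 3.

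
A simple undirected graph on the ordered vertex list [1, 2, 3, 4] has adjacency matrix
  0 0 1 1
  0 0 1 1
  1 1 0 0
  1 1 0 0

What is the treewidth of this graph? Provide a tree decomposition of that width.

Treewidth 2.
One optimal decomposition is:
Bags: B1 = {1, 3, 4}  B2 = {2, 3, 4}
Tree: B1–B2

Every bag has size at most 3, so the width is 3 − 1 = 2 and tw(G) ≤ 2. The edges 4–1–3–2–4 form a cycle, so G is not a tree and its treewidth is at least 2. Combining the bounds, tw(G) = 2.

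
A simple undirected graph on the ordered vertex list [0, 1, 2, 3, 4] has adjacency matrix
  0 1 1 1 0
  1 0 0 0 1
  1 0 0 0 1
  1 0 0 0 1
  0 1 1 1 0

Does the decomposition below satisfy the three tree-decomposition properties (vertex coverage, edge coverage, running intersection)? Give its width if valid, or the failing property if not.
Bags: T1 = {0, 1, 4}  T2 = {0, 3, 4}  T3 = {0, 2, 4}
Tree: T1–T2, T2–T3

Yes; width 2.

Vertex coverage: the bags together contain {0, 1, 2, 3, 4}, the full vertex set. Edge coverage: each edge of G has both endpoints in at least one bag. Running intersection: for every vertex, the bags containing it form a connected subtree. All three properties hold, so this is a valid tree decomposition of width max|bag| − 1 = 2, and hence tw(G) ≤ 2.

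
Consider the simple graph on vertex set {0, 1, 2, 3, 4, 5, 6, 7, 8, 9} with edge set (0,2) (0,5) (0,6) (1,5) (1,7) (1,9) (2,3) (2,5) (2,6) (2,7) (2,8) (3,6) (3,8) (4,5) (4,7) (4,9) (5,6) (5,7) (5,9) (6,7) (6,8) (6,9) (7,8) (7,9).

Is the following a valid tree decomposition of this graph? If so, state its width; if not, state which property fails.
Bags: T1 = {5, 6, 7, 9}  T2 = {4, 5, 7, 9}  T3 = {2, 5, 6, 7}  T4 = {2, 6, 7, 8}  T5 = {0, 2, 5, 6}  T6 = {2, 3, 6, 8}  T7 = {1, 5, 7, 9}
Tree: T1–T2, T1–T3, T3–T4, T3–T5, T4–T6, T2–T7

Checking the three conditions: (i) the bags cover all of {0, 1, 2, 3, 4, 5, 6, 7, 8, 9}; (ii) for each edge, some bag contains both endpoints; (iii) the bags containing any fixed vertex form a subtree. All hold, so the decomposition is valid with width 4 − 1 = 3.

Yes; width 3.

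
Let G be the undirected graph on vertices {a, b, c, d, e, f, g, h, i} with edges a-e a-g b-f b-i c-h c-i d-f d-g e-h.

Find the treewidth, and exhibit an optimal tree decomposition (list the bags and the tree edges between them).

Treewidth 2.
Bags: B1 = {a, e, g}  B2 = {e, g, h}  B3 = {c, g, h}  B4 = {c, g, i}  B5 = {b, g, i}  B6 = {b, f, g}  B7 = {d, f, g}
Tree: B1–B2, B2–B3, B3–B4, B4–B5, B5–B6, B6–B7

Each bag holds 3 vertices, so the decomposition has width 2, which upper-bounds the treewidth. Since g–a–e–h–c–i–b–f–d–g is a cycle in G, G is not acyclic. Forests are exactly the graphs of treewidth ≤ 1, so tw(G) ≥ 2. Therefore the treewidth is 2.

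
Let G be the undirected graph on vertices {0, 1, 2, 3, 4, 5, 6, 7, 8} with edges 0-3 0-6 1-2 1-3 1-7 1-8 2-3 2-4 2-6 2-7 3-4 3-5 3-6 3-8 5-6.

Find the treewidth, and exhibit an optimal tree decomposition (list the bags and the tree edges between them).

The largest bag has 3 vertices, giving width 2; this decomposition certifies tw(G) ≤ 2. Conversely, {0, 3, 6} is a clique of size 3, and the vertices of any clique must share a bag in every tree decomposition; so some bag has ≥ 3 vertices and tw(G) ≥ 2. Combining the bounds, tw(G) = 2.

Treewidth 2.
One such decomposition:
Bags: B1 = {1, 2, 3}  B2 = {2, 3, 6}  B3 = {1, 3, 8}  B4 = {0, 3, 6}  B5 = {1, 2, 7}  B6 = {2, 3, 4}  B7 = {3, 5, 6}
Tree: B1–B2, B1–B3, B2–B4, B1–B5, B1–B6, B2–B7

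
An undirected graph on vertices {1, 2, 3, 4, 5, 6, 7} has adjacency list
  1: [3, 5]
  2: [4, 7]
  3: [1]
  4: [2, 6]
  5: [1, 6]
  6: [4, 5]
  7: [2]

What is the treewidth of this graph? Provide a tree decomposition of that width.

Treewidth 1.
One optimal decomposition is:
Bags: B1 = {1, 3}  B2 = {1, 5}  B3 = {5, 6}  B4 = {4, 6}  B5 = {2, 4}  B6 = {2, 7}
Tree: B1–B2, B2–B3, B3–B4, B4–B5, B5–B6

The largest bag has 2 vertices, giving width 1; this decomposition certifies tw(G) ≤ 1. G has an edge, so its treewidth is at least 1. Therefore the treewidth is 1.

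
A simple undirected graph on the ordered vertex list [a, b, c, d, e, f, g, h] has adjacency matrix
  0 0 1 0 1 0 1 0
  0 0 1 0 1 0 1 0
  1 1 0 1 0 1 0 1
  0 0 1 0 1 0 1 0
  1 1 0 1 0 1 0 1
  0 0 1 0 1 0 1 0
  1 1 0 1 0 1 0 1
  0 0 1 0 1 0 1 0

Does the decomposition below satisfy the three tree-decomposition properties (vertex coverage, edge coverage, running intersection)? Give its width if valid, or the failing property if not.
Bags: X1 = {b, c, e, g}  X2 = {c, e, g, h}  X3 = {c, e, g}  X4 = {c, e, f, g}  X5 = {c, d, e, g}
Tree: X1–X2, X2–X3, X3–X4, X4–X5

A tree decomposition must satisfy three properties: every vertex lies in some bag; for every edge, both endpoints lie together in some bag; and for every vertex, the bags containing it form a connected subtree. Here vertex a appears in no bag, so the decomposition is invalid.

No — vertex a appears in no bag.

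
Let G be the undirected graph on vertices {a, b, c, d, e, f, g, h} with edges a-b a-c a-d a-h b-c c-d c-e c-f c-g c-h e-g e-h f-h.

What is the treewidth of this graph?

2

A width-2 tree decomposition is:
Bags: B1 = {c, e, h}  B2 = {c, f, h}  B3 = {a, c, h}  B4 = {a, c, d}  B5 = {c, e, g}  B6 = {a, b, c}
Tree: B1–B2, B1–B3, B3–B4, B1–B5, B4–B6
Each bag holds 3 vertices, so the decomposition has width 2, which upper-bounds the treewidth. For the lower bound, the 3 vertices {a, c, d} are pairwise adjacent, and any tree decomposition puts a clique entirely inside one bag — forcing width ≥ 2. Therefore the treewidth is 2.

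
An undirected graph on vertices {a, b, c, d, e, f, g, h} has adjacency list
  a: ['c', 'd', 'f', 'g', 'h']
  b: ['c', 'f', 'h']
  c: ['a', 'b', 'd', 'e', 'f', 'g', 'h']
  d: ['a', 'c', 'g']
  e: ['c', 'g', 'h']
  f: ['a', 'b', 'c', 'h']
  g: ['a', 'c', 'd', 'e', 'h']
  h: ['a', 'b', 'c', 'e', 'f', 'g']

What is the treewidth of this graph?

A width-3 tree decomposition is:
Bags: B1 = {a, c, f, h}  B2 = {a, c, g, h}  B3 = {a, c, d, g}  B4 = {c, e, g, h}  B5 = {b, c, f, h}
Tree: B1–B2, B2–B3, B2–B4, B1–B5
The largest bag has 4 vertices, giving width 3; this decomposition certifies tw(G) ≤ 3. On the other hand G contains the 4-clique {a, c, d, g}. A clique must lie in a single bag of any decomposition, so no decomposition can have width below 3. Combining the bounds, tw(G) = 3.

3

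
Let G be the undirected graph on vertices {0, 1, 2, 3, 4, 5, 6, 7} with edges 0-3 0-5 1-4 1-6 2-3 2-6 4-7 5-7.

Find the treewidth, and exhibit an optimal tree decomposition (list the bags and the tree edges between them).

The largest bag has 3 vertices, giving width 2; this decomposition certifies tw(G) ≤ 2. Since 5–0–3–2–6–1–4–7–5 is a cycle in G, G is not acyclic. Forests are exactly the graphs of treewidth ≤ 1, so tw(G) ≥ 2. Hence tw(G) = 2 exactly.

Treewidth 2.
One optimal decomposition is:
Bags: B1 = {0, 3, 5}  B2 = {2, 3, 5}  B3 = {2, 5, 6}  B4 = {1, 5, 6}  B5 = {1, 4, 5}  B6 = {4, 5, 7}
Tree: B1–B2, B2–B3, B3–B4, B4–B5, B5–B6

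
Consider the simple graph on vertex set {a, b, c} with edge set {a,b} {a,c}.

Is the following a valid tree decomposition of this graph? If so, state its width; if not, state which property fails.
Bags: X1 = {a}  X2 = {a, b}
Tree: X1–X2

No — vertex c appears in no bag.

A tree decomposition must satisfy three properties: every vertex lies in some bag; for every edge, both endpoints lie together in some bag; and for every vertex, the bags containing it form a connected subtree. Here vertex c appears in no bag, so the decomposition is invalid.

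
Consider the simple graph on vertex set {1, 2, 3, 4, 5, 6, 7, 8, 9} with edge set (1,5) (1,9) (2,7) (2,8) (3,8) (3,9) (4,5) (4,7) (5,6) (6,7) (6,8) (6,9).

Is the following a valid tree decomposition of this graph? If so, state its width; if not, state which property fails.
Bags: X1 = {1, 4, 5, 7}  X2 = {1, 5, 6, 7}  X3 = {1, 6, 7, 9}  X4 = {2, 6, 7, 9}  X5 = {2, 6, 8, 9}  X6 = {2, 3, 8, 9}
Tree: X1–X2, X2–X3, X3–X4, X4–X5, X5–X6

Checking the three conditions: (i) the bags cover all of {1, 2, 3, 4, 5, 6, 7, 8, 9}; (ii) for each edge, some bag contains both endpoints; (iii) the bags containing any fixed vertex form a subtree. All hold, so the decomposition is valid with width 4 − 1 = 3.

Yes; width 3.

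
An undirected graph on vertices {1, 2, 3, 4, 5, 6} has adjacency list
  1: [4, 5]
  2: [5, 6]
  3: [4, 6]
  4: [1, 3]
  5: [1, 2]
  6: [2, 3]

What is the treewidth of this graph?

2

A width-2 tree decomposition is:
Bags: B1 = {3, 4, 6}  B2 = {1, 4, 6}  B3 = {1, 5, 6}  B4 = {2, 5, 6}
Tree: B1–B2, B2–B3, B3–B4
Each bag holds 3 vertices, so the decomposition has width 2, which upper-bounds the treewidth. The edges 6–3–4–1–5–2–6 form a cycle, so G is not a tree and its treewidth is at least 2. Hence tw(G) = 2 exactly.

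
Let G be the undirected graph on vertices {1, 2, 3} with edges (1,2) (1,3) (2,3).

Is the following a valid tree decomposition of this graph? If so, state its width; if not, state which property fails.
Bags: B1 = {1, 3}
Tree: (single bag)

A tree decomposition must satisfy three properties: every vertex lies in some bag; for every edge, both endpoints lie together in some bag; and for every vertex, the bags containing it form a connected subtree. Here vertex 2 appears in no bag, so the decomposition is invalid.

No — vertex 2 appears in no bag.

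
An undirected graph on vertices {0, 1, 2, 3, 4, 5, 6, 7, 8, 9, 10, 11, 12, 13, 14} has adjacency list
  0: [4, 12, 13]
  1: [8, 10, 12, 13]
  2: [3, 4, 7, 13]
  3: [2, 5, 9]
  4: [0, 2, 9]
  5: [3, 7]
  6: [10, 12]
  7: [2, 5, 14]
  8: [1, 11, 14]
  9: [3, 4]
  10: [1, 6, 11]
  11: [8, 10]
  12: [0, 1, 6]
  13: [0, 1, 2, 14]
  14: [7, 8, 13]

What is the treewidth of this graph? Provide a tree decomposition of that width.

Treewidth 3.
Bags: B1 = {6, 8, 10, 11}  B2 = {1, 6, 8, 10}  B3 = {1, 6, 8, 12}  B4 = {1, 8, 12, 14}  B5 = {1, 12, 13, 14}  B6 = {0, 12, 13, 14}  B7 = {0, 7, 13, 14}  B8 = {0, 2, 7, 13}  B9 = {0, 2, 4, 7}  B10 = {2, 4, 5, 7}  B11 = {2, 3, 4, 5}  B12 = {3, 4, 5, 9}
Tree: B1–B2, B2–B3, B3–B4, B4–B5, B5–B6, B6–B7, B7–B8, B8–B9, B9–B10, B10–B11, B11–B12

Each bag holds 4 vertices, so the decomposition has width 3, which upper-bounds the treewidth. For the lower bound: the 4 vertex sets {6,10,11}, {8}, {1}, {0,12,13,14} are disjoint, each induces a connected subgraph, and every pair is joined by at least one edge of G. Contracting each set to a single vertex therefore yields K_{4} as a minor, and since treewidth is minor-monotone, tw(G) ≥ tw(K_{4}) = 3. Combining the bounds, tw(G) = 3.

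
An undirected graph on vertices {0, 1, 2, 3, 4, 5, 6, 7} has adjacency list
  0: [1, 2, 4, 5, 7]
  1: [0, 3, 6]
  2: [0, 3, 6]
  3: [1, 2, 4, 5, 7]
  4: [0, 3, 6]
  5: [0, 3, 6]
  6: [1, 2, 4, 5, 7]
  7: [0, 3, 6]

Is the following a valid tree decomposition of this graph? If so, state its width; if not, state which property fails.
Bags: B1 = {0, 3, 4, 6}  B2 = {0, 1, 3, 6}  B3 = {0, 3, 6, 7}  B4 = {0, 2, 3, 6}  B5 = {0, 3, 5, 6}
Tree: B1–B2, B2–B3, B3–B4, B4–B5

Vertex coverage: the bags together contain {0, 1, 2, 3, 4, 5, 6, 7}, the full vertex set. Edge coverage: each edge of G has both endpoints in at least one bag. Running intersection: for every vertex, the bags containing it form a connected subtree. All three properties hold, so this is a valid tree decomposition of width max|bag| − 1 = 3, and hence tw(G) ≤ 3.

Yes; width 3.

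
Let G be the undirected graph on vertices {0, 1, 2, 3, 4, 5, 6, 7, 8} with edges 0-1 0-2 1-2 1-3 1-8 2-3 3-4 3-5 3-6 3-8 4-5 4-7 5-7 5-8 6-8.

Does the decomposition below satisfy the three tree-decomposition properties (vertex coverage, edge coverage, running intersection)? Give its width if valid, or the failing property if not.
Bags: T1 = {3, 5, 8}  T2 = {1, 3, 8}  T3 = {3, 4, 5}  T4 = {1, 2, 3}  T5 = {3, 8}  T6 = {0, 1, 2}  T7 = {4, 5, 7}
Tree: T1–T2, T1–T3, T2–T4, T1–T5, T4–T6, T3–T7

No — vertex 6 appears in no bag.

A tree decomposition must satisfy three properties: every vertex lies in some bag; for every edge, both endpoints lie together in some bag; and for every vertex, the bags containing it form a connected subtree. Here vertex 6 appears in no bag, so the decomposition is invalid.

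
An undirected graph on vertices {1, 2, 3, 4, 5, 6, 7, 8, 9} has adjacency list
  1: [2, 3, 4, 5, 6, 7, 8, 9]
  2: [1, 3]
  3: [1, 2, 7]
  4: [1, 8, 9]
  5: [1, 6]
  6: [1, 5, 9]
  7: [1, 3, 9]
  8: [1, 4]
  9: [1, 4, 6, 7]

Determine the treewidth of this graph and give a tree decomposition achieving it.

Treewidth 2.
Bags: B1 = {1, 6, 9}  B2 = {1, 4, 9}  B3 = {1, 5, 6}  B4 = {1, 7, 9}  B5 = {1, 3, 7}  B6 = {1, 2, 3}  B7 = {1, 4, 8}
Tree: B1–B2, B1–B3, B2–B4, B4–B5, B5–B6, B2–B7

Every bag has size at most 3, so the width is 3 − 1 = 2 and tw(G) ≤ 2. Conversely, {1, 2, 3} is a clique of size 3, and the vertices of any clique must share a bag in every tree decomposition; so some bag has ≥ 3 vertices and tw(G) ≥ 2. Therefore the treewidth is 2.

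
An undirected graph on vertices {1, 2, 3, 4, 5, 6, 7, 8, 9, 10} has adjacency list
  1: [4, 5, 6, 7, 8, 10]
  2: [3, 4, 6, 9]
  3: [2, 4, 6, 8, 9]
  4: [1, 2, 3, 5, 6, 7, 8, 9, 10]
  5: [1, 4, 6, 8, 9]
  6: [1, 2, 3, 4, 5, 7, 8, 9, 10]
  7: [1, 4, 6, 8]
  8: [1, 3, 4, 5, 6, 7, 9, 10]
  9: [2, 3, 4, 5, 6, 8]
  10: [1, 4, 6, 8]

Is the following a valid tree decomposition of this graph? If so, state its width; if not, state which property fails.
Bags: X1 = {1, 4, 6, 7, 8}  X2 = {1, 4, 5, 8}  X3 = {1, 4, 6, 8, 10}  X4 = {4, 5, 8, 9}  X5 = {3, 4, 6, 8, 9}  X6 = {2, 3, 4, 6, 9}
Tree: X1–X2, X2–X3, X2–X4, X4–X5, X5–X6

No — edge (6,5) lies in no bag.

A tree decomposition must satisfy three properties: every vertex lies in some bag; for every edge, both endpoints lie together in some bag; and for every vertex, the bags containing it form a connected subtree. Here edge (6,5) lies in no bag, so the decomposition is invalid.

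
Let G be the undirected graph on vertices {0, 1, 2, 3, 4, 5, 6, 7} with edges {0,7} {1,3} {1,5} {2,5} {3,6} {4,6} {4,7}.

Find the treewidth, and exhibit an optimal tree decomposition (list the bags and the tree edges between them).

Treewidth 1.
One optimal decomposition is:
Bags: B1 = {0, 7}  B2 = {4, 7}  B3 = {4, 6}  B4 = {3, 6}  B5 = {1, 3}  B6 = {1, 5}  B7 = {2, 5}
Tree: B1–B2, B2–B3, B3–B4, B4–B5, B5–B6, B6–B7

Every bag has size at most 2, so the width is 2 − 1 = 1 and tw(G) ≤ 1. Since G has at least one edge (e.g. 0–7), it is not an edgeless graph, so tw(G) ≥ 1. The upper and lower bounds meet at 1, so that is the treewidth.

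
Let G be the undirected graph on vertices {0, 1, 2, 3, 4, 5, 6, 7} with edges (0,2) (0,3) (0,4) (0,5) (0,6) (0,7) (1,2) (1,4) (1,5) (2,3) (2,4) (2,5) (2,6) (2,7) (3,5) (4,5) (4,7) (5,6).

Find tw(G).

3

A width-3 tree decomposition is:
Bags: B1 = {0, 2, 4, 5}  B2 = {1, 2, 4, 5}  B3 = {0, 2, 5, 6}  B4 = {0, 2, 4, 7}  B5 = {0, 2, 3, 5}
Tree: B1–B2, B1–B3, B1–B4, B3–B5
The largest bag has 4 vertices, giving width 3; this decomposition certifies tw(G) ≤ 3. For the lower bound, the 4 vertices {0, 2, 3, 5} are pairwise adjacent, and any tree decomposition puts a clique entirely inside one bag — forcing width ≥ 3. Combining the bounds, tw(G) = 3.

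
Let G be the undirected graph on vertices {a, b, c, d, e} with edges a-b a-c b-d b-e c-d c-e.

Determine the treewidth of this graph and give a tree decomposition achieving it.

Treewidth 2.
One such decomposition:
Bags: B1 = {b, c, e}  B2 = {a, b, c}  B3 = {b, c, d}
Tree: B1–B2, B2–B3

Each bag holds 3 vertices, so the decomposition has width 2, which upper-bounds the treewidth. The edges b–e–c–a–b form a cycle, so G is not a tree and its treewidth is at least 2. Therefore the treewidth is 2.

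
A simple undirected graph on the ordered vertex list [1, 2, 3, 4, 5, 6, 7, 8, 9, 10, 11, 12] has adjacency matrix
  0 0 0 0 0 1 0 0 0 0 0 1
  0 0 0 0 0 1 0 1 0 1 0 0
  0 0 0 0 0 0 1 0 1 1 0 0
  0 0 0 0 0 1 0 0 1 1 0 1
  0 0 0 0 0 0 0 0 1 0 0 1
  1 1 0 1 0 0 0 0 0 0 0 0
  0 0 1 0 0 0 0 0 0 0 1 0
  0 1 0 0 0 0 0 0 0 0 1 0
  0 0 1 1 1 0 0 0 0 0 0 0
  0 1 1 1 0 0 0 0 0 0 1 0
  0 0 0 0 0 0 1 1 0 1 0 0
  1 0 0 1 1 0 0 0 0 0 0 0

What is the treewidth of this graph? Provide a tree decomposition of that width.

Treewidth 3.
Bags: B1 = {3, 7, 8, 11}  B2 = {3, 8, 10, 11}  B3 = {2, 3, 8, 10}  B4 = {2, 3, 9, 10}  B5 = {2, 4, 9, 10}  B6 = {2, 4, 6, 9}  B7 = {4, 5, 6, 9}  B8 = {4, 5, 6, 12}  B9 = {1, 5, 6, 12}
Tree: B1–B2, B2–B3, B3–B4, B4–B5, B5–B6, B6–B7, B7–B8, B8–B9

Every bag has size at most 4, so the width is 4 − 1 = 3 and tw(G) ≤ 3. For the lower bound: the 4 vertex sets {7,8,11}, {3}, {10}, {2,4,6,9} are disjoint, each induces a connected subgraph, and every pair is joined by at least one edge of G. Contracting each set to a single vertex therefore yields K_{4} as a minor, and since treewidth is minor-monotone, tw(G) ≥ tw(K_{4}) = 3. Therefore the treewidth is 3.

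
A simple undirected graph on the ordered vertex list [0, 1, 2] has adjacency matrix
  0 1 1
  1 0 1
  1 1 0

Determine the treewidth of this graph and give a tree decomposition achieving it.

With just one bag of size 3, the width is 3 − 1 = 2, so tw(G) ≤ 2. For the lower bound, the 3 vertices {0, 1, 2} are pairwise adjacent, and any tree decomposition puts a clique entirely inside one bag — forcing width ≥ 2. Hence tw(G) = 2 exactly.

Treewidth 2.
One optimal decomposition is:
Bags: B1 = {0, 1, 2}
Tree: (single bag)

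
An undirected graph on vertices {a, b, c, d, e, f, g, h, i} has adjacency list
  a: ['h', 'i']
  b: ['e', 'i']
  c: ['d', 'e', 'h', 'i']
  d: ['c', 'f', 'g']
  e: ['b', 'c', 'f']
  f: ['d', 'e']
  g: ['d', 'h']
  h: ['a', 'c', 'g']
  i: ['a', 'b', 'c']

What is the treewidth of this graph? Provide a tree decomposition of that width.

Treewidth 3.
Bags: B1 = {a, b, e, i}  B2 = {a, c, e, i}  B3 = {a, c, e, h}  B4 = {c, e, f, h}  B5 = {c, d, f, h}  B6 = {d, f, g, h}
Tree: B1–B2, B2–B3, B3–B4, B4–B5, B5–B6

Every bag has size at most 4, so the width is 4 − 1 = 3 and tw(G) ≤ 3. For the lower bound: the 4 vertex sets {a,b,i}, {e}, {c}, {d,f,g,h} are disjoint, each induces a connected subgraph, and every pair is joined by at least one edge of G. Contracting each set to a single vertex therefore yields K_{4} as a minor, and since treewidth is minor-monotone, tw(G) ≥ tw(K_{4}) = 3. Combining the bounds, tw(G) = 3.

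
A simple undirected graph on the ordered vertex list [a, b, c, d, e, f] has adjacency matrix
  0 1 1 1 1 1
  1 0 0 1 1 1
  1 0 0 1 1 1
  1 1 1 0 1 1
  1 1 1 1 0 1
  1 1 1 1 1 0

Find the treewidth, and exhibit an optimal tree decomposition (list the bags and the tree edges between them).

The largest bag has 5 vertices, giving width 4; this decomposition certifies tw(G) ≤ 4. On the other hand G contains the 5-clique {a, c, d, e, f}. A clique must lie in a single bag of any decomposition, so no decomposition can have width below 4. Therefore the treewidth is 4.

Treewidth 4.
One optimal decomposition is:
Bags: B1 = {a, b, d, e, f}  B2 = {a, c, d, e, f}
Tree: B1–B2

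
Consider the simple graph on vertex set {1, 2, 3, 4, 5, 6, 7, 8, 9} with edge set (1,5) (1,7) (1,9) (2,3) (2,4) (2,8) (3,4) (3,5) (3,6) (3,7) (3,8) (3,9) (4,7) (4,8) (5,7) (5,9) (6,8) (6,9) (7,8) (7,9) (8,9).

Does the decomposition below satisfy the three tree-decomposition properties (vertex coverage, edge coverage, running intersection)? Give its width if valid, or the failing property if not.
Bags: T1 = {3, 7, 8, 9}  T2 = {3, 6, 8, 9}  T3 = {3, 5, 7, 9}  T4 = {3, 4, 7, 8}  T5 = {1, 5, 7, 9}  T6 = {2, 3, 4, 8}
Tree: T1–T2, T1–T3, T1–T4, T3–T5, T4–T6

Every vertex of G appears in some bag (union = {1, 2, 3, 4, 5, 6, 7, 8, 9}); every edge is covered by a bag; and for each vertex v the set of bags containing v is connected in the bag tree. The decomposition is therefore valid. The largest bag has 4 vertices, so the width is 3.

Yes; width 3.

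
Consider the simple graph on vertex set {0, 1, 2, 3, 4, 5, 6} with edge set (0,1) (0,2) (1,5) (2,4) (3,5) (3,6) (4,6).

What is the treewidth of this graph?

2

A width-2 tree decomposition is:
Bags: B1 = {3, 5, 6}  B2 = {4, 5, 6}  B3 = {2, 4, 5}  B4 = {0, 2, 5}  B5 = {0, 1, 5}
Tree: B1–B2, B2–B3, B3–B4, B4–B5
Each bag holds 3 vertices, so the decomposition has width 2, which upper-bounds the treewidth. The edges 5–3–6–4–2–0–1–5 form a cycle, so G is not a tree and its treewidth is at least 2. The upper and lower bounds meet at 2, so that is the treewidth.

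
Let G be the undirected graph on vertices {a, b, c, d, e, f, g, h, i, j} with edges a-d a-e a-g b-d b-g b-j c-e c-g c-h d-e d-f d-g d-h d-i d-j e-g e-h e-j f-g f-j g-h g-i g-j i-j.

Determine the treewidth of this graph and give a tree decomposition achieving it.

Every bag has size at most 4, so the width is 4 − 1 = 3 and tw(G) ≤ 3. Conversely, {d, e, g, j} is a clique of size 4, and the vertices of any clique must share a bag in every tree decomposition; so some bag has ≥ 4 vertices and tw(G) ≥ 3. Combining the bounds, tw(G) = 3.

Treewidth 3.
One such decomposition:
Bags: B1 = {b, d, g, j}  B2 = {d, g, i, j}  B3 = {d, e, g, j}  B4 = {d, f, g, j}  B5 = {d, e, g, h}  B6 = {c, e, g, h}  B7 = {a, d, e, g}
Tree: B1–B2, B1–B3, B3–B4, B3–B5, B5–B6, B5–B7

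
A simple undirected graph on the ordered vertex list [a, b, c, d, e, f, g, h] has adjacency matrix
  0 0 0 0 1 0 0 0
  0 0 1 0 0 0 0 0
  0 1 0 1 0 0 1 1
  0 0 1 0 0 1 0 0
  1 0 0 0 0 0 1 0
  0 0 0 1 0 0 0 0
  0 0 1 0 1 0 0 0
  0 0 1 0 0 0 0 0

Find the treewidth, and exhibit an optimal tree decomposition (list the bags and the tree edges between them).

Each bag holds 2 vertices, so the decomposition has width 1, which upper-bounds the treewidth. Since G has at least one edge (e.g. d–c), it is not an edgeless graph, so tw(G) ≥ 1. Therefore the treewidth is 1.

Treewidth 1.
Bags: B1 = {c, d}  B2 = {c, g}  B3 = {c, h}  B4 = {e, g}  B5 = {d, f}  B6 = {b, c}  B7 = {a, e}
Tree: B1–B2, B2–B3, B2–B4, B1–B5, B2–B6, B4–B7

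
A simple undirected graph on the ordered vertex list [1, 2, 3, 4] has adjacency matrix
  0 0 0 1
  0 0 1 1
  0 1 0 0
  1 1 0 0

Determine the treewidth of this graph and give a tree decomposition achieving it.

Treewidth 1.
One optimal decomposition is:
Bags: B1 = {1, 4}  B2 = {2, 4}  B3 = {2, 3}
Tree: B1–B2, B2–B3

Each bag holds 2 vertices, so the decomposition has width 1, which upper-bounds the treewidth. Since G has at least one edge (e.g. 1–4), it is not an edgeless graph, so tw(G) ≥ 1. The upper and lower bounds meet at 1, so that is the treewidth.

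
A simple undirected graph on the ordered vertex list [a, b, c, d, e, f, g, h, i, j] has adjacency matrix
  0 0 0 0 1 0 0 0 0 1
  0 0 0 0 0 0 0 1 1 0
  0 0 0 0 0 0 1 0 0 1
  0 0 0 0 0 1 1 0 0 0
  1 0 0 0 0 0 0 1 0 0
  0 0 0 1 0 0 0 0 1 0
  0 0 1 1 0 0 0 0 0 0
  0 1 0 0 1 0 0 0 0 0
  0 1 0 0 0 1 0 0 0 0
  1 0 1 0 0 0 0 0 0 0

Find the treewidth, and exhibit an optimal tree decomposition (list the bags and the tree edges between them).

Each bag holds 3 vertices, so the decomposition has width 2, which upper-bounds the treewidth. For the lower bound, G contains the cycle g–c–j–a–e–h–b–i–f–d–g, so G is not a forest; only forests have treewidth ≤ 1, hence tw(G) ≥ 2. Combining the bounds, tw(G) = 2.

Treewidth 2.
One such decomposition:
Bags: B1 = {c, g, j}  B2 = {a, g, j}  B3 = {a, e, g}  B4 = {e, g, h}  B5 = {b, g, h}  B6 = {b, g, i}  B7 = {f, g, i}  B8 = {d, f, g}
Tree: B1–B2, B2–B3, B3–B4, B4–B5, B5–B6, B6–B7, B7–B8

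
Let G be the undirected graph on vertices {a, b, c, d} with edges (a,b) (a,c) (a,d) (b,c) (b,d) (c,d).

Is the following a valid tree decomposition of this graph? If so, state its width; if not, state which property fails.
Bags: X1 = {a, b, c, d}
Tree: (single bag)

Yes; width 3.

Vertex coverage: the bags together contain {a, b, c, d}, the full vertex set. Edge coverage: each edge of G has both endpoints in at least one bag. Running intersection: for every vertex, the bags containing it form a connected subtree. All three properties hold, so this is a valid tree decomposition of width max|bag| − 1 = 3, and hence tw(G) ≤ 3.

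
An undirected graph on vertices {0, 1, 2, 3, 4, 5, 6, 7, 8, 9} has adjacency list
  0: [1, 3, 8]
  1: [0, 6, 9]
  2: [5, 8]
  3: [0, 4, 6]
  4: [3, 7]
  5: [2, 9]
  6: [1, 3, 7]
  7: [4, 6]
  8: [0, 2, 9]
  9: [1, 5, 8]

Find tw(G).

A width-2 tree decomposition is:
Bags: B1 = {2, 5, 9}  B2 = {2, 8, 9}  B3 = {1, 8, 9}  B4 = {0, 1, 8}  B5 = {0, 1, 6}  B6 = {0, 3, 6}  B7 = {3, 6, 7}  B8 = {3, 4, 7}
Tree: B1–B2, B2–B3, B3–B4, B4–B5, B5–B6, B6–B7, B7–B8
The largest bag has 3 vertices, giving width 2; this decomposition certifies tw(G) ≤ 2. For the lower bound, G contains the cycle 5–2–8–9–5, so G is not a forest; only forests have treewidth ≤ 1, hence tw(G) ≥ 2. Therefore the treewidth is 2.

2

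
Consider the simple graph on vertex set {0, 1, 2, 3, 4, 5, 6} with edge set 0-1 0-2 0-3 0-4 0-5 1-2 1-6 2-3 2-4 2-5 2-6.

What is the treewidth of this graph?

2

A width-2 tree decomposition is:
Bags: B1 = {0, 2, 3}  B2 = {0, 2, 5}  B3 = {0, 1, 2}  B4 = {0, 2, 4}  B5 = {1, 2, 6}
Tree: B1–B2, B2–B3, B2–B4, B3–B5
The largest bag has 3 vertices, giving width 2; this decomposition certifies tw(G) ≤ 2. Conversely, {0, 1, 2} is a clique of size 3, and the vertices of any clique must share a bag in every tree decomposition; so some bag has ≥ 3 vertices and tw(G) ≥ 2. Combining the bounds, tw(G) = 2.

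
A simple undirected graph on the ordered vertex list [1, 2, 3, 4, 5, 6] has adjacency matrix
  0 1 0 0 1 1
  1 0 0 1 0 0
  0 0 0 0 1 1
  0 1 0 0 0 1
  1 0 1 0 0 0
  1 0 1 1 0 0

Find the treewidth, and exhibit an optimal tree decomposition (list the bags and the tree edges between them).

Treewidth 2.
One such decomposition:
Bags: B1 = {3, 5, 6}  B2 = {1, 5, 6}  B3 = {1, 4, 6}  B4 = {1, 2, 4}
Tree: B1–B2, B2–B3, B3–B4

Every bag has size at most 3, so the width is 3 − 1 = 2 and tw(G) ≤ 2. For the lower bound, G contains the cycle 3–5–1–6–3, so G is not a forest; only forests have treewidth ≤ 1, hence tw(G) ≥ 2. Combining the bounds, tw(G) = 2.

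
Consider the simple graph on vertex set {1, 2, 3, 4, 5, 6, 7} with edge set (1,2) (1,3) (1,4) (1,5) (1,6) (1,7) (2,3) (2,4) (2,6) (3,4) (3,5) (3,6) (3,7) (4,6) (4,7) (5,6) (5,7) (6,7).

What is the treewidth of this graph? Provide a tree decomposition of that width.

Treewidth 4.
Bags: B1 = {1, 2, 3, 4, 6}  B2 = {1, 3, 4, 6, 7}  B3 = {1, 3, 5, 6, 7}
Tree: B1–B2, B2–B3

Each bag holds 5 vertices, so the decomposition has width 4, which upper-bounds the treewidth. For the lower bound, the 5 vertices {1, 2, 3, 4, 6} are pairwise adjacent, and any tree decomposition puts a clique entirely inside one bag — forcing width ≥ 4. Combining the bounds, tw(G) = 4.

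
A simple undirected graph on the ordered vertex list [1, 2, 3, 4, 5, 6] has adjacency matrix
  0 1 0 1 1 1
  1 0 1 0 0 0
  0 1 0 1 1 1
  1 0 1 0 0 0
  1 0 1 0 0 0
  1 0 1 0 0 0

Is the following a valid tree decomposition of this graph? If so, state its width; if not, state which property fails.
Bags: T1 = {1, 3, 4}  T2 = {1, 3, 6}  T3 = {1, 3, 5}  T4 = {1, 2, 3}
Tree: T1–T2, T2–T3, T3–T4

Yes; width 2.

Every vertex of G appears in some bag (union = {1, 2, 3, 4, 5, 6}); every edge is covered by a bag; and for each vertex v the set of bags containing v is connected in the bag tree. The decomposition is therefore valid. The largest bag has 3 vertices, so the width is 2.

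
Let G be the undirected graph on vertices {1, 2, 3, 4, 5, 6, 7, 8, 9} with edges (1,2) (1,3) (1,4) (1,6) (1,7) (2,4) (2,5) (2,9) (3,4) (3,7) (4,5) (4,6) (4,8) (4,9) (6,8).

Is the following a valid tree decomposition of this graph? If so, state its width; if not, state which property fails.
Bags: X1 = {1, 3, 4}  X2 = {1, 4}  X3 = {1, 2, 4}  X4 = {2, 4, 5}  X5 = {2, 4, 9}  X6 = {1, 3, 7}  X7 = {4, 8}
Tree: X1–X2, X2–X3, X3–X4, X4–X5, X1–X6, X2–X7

A tree decomposition must satisfy three properties: every vertex lies in some bag; for every edge, both endpoints lie together in some bag; and for every vertex, the bags containing it form a connected subtree. Here vertex 6 appears in no bag, so the decomposition is invalid.

No — vertex 6 appears in no bag.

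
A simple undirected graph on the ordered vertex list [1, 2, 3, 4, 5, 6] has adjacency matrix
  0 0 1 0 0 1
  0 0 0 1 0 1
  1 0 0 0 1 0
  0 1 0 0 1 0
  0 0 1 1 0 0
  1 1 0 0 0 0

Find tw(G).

A width-2 tree decomposition is:
Bags: B1 = {1, 3, 5}  B2 = {1, 4, 5}  B3 = {1, 2, 4}  B4 = {1, 2, 6}
Tree: B1–B2, B2–B3, B3–B4
The largest bag has 3 vertices, giving width 2; this decomposition certifies tw(G) ≤ 2. Since 1–3–5–4–2–6–1 is a cycle in G, G is not acyclic. Forests are exactly the graphs of treewidth ≤ 1, so tw(G) ≥ 2. Therefore the treewidth is 2.

2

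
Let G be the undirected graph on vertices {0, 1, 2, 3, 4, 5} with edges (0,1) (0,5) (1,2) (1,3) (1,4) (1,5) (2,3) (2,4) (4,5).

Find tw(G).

2

A width-2 tree decomposition is:
Bags: B1 = {1, 4, 5}  B2 = {0, 1, 5}  B3 = {1, 2, 4}  B4 = {1, 2, 3}
Tree: B1–B2, B1–B3, B3–B4
Each bag holds 3 vertices, so the decomposition has width 2, which upper-bounds the treewidth. For the lower bound, the 3 vertices {0, 1, 5} are pairwise adjacent, and any tree decomposition puts a clique entirely inside one bag — forcing width ≥ 2. The upper and lower bounds meet at 2, so that is the treewidth.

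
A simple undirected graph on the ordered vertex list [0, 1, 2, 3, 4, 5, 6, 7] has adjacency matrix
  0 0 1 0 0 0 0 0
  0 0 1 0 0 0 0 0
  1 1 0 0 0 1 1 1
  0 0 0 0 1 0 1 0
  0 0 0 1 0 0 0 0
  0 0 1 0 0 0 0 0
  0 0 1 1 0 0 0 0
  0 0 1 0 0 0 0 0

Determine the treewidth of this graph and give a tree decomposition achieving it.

Treewidth 1.
Bags: B1 = {2, 7}  B2 = {1, 2}  B3 = {2, 6}  B4 = {0, 2}  B5 = {3, 6}  B6 = {3, 4}  B7 = {2, 5}
Tree: B1–B2, B1–B3, B3–B4, B3–B5, B5–B6, B1–B7

The largest bag has 2 vertices, giving width 1; this decomposition certifies tw(G) ≤ 1. G has an edge, so its treewidth is at least 1. Therefore the treewidth is 1.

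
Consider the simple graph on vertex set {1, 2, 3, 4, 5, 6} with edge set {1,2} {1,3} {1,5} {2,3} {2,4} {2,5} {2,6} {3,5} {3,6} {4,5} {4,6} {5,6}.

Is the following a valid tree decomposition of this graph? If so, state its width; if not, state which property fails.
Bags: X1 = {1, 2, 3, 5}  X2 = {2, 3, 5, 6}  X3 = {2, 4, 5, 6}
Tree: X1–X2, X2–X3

Yes; width 3.

Every vertex of G appears in some bag (union = {1, 2, 3, 4, 5, 6}); every edge is covered by a bag; and for each vertex v the set of bags containing v is connected in the bag tree. The decomposition is therefore valid. The largest bag has 4 vertices, so the width is 3.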